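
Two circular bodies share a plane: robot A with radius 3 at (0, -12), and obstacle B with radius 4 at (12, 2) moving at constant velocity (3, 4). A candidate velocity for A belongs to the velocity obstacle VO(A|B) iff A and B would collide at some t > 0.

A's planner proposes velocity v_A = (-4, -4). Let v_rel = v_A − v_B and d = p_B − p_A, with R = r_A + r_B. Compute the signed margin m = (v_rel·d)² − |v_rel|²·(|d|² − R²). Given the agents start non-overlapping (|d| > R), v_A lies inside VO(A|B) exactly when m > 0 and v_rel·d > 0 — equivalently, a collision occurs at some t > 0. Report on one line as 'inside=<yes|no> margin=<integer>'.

d = (12, 14),  |d|² = 340;  R = 3+4 = 7,  c = 340−7² = 291
v_rel = (-7, -8),  |v_rel|² = 113;  v_rel·d = (-7)·(12) + (-8)·(14) = -196
113·t² + 392·t + 291 = 0  ⇒  m = (-196)² − 113·291 = 5533
m = 5533 > 0,  v_rel·d = -196 < 0  ⇒  outside

inside=no margin=5533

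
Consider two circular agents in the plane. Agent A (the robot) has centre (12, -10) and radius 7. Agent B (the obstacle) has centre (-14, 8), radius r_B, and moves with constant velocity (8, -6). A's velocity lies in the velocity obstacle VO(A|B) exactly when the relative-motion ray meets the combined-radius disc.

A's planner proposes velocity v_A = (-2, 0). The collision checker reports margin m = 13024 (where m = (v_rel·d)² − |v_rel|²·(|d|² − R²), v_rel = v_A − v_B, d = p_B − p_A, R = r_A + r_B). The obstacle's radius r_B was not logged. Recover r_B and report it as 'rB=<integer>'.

m = 13024
d = (-26, 18);  v_rel = (-10, 6),  |v_rel|² = 136
v_rel×d = (-10)·(18) − (6)·(-26) = -24
since m = R²·136 − (-24)²:  R² = (576 + 13024) / 136 = 100
R = √100 = 10  ⇒  r_B = 10 − 7 = 3

rB=3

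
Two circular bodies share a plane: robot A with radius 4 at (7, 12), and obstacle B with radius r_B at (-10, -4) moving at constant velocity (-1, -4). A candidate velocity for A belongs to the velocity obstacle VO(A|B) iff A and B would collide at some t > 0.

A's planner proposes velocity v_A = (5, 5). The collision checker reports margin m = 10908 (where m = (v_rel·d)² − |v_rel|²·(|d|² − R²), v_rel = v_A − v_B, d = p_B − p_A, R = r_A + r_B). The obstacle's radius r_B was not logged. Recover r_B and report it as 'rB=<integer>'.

m = 10908
d = (-17, -16);  v_rel = (6, 9),  |v_rel|² = 117
v_rel×d = (6)·(-16) − (9)·(-17) = 57
since m = R²·117 − 57²:  R² = (3249 + 10908) / 117 = 121
R = √121 = 11  ⇒  r_B = 11 − 4 = 7

rB=7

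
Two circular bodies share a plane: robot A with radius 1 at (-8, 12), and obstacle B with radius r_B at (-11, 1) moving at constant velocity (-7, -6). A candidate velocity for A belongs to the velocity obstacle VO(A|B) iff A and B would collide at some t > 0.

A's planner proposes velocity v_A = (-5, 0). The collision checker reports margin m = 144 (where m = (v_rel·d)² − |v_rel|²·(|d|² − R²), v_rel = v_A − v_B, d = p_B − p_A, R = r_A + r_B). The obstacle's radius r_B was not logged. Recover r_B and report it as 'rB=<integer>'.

m = 144
d = (-3, -11);  v_rel = (2, 6),  |v_rel|² = 40
v_rel×d = (2)·(-11) − (6)·(-3) = -4
since m = R²·40 − (-4)²:  R² = (16 + 144) / 40 = 4
R = √4 = 2  ⇒  r_B = 2 − 1 = 1

rB=1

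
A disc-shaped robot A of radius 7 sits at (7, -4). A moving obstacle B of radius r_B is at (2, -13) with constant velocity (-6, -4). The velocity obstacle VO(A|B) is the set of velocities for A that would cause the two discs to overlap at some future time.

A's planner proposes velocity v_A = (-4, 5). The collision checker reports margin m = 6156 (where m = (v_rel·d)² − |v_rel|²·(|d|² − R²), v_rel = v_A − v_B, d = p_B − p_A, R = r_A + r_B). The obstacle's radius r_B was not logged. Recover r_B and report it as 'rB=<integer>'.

m = 6156
d = (-5, -9);  v_rel = (2, 9),  |v_rel|² = 85
v_rel×d = (2)·(-9) − (9)·(-5) = 27
since m = R²·85 − 27²:  R² = (729 + 6156) / 85 = 81
R = √81 = 9  ⇒  r_B = 9 − 7 = 2

rB=2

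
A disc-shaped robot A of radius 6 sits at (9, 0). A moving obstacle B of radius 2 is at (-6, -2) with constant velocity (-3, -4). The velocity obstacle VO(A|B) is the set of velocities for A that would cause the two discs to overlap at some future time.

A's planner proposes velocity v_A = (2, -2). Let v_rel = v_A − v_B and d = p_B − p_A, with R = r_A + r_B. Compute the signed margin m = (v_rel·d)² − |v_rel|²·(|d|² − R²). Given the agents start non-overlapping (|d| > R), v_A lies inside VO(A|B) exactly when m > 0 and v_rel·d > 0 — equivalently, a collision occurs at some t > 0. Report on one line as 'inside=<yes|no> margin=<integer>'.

d = (-15, -2),  |d|² = 229;  R = 6+2 = 8,  c = 229−8² = 165
v_rel = (5, 2),  |v_rel|² = 29;  v_rel·d = (5)·(-15) + (2)·(-2) = -79
29·t² + 158·t + 165 = 0  ⇒  m = (-79)² − 29·165 = 1456
m = 1456 > 0,  v_rel·d = -79 < 0  ⇒  outside

inside=no margin=1456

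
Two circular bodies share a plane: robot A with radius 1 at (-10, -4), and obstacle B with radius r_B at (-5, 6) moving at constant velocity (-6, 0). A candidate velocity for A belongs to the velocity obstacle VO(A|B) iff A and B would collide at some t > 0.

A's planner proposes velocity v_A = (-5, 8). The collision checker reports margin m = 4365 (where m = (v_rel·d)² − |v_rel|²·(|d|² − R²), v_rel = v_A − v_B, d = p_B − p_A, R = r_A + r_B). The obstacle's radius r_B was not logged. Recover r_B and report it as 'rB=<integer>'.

m = 4365
d = (5, 10);  v_rel = (1, 8),  |v_rel|² = 65
v_rel×d = (1)·(10) − (8)·(5) = -30
since m = R²·65 − (-30)²:  R² = (900 + 4365) / 65 = 81
R = √81 = 9  ⇒  r_B = 9 − 1 = 8

rB=8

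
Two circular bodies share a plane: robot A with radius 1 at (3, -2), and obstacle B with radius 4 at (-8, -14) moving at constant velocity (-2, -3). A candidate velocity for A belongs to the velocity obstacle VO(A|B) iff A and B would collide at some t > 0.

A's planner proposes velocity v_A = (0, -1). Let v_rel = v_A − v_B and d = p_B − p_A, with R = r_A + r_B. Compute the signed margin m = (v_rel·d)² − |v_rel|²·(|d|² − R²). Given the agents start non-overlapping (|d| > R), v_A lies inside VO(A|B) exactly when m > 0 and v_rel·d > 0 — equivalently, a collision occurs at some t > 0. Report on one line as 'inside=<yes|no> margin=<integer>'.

d = (-11, -12),  |d|² = 265;  R = 1+4 = 5,  c = 265−5² = 240
v_rel = (2, 2),  |v_rel|² = 8;  v_rel·d = (2)·(-11) + (2)·(-12) = -46
8·t² + 92·t + 240 = 0  ⇒  m = (-46)² − 8·240 = 196
m = 196 > 0,  v_rel·d = -46 < 0  ⇒  outside

inside=no margin=196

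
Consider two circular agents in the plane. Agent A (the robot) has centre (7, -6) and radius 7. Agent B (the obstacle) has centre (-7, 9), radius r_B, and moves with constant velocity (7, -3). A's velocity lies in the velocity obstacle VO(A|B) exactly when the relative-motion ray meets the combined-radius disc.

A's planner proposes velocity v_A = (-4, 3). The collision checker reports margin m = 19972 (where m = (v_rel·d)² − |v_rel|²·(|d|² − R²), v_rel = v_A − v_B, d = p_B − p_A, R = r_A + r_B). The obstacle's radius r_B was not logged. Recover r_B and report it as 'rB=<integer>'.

m = 19972
d = (-14, 15);  v_rel = (-11, 6),  |v_rel|² = 157
v_rel×d = (-11)·(15) − (6)·(-14) = -81
since m = R²·157 − (-81)²:  R² = (6561 + 19972) / 157 = 169
R = √169 = 13  ⇒  r_B = 13 − 7 = 6

rB=6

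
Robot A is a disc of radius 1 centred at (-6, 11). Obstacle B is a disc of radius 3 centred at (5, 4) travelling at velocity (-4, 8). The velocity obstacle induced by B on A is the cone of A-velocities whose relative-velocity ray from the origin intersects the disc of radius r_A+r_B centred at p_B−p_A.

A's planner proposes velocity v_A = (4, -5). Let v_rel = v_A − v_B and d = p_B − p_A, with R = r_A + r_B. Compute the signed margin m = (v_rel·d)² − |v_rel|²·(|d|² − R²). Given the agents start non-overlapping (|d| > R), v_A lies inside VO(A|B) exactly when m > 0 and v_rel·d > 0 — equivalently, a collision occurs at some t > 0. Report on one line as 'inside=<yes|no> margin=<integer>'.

d = (11, -7),  |d|² = 170;  R = 1+3 = 4,  c = 170−4² = 154
v_rel = (8, -13),  |v_rel|² = 233;  v_rel·d = (8)·(11) + (-13)·(-7) = 179
233·t² − 358·t + 154 = 0  ⇒  m = 179² − 233·154 = -3841
m = -3841 < 0,  v_rel·d = 179 > 0  ⇒  outside

inside=no margin=-3841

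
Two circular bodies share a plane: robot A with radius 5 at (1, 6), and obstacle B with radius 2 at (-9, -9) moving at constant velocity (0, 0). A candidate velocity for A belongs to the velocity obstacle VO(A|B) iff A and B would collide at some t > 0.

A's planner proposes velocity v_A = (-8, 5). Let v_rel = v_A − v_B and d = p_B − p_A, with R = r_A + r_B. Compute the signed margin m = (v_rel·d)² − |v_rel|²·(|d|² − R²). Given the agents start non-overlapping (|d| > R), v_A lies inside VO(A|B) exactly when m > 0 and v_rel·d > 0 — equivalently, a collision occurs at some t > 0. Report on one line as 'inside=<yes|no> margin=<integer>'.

d = (-10, -15),  |d|² = 325;  R = 5+2 = 7,  c = 325−7² = 276
v_rel = (-8, 5),  |v_rel|² = 89;  v_rel·d = (-8)·(-10) + (5)·(-15) = 5
89·t² − 10·t + 276 = 0  ⇒  m = 5² − 89·276 = -24539
m = -24539 < 0,  v_rel·d = 5 > 0  ⇒  outside

inside=no margin=-24539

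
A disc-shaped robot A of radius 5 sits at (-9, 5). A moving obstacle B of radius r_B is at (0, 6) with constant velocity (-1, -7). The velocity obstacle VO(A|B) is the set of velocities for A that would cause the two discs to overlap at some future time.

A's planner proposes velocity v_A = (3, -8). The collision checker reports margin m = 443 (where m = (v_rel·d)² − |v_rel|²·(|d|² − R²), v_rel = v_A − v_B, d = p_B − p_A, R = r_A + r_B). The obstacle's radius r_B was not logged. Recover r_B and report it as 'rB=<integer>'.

m = 443
d = (9, 1);  v_rel = (4, -1),  |v_rel|² = 17
v_rel×d = (4)·(1) − (-1)·(9) = 13
since m = R²·17 − 13²:  R² = (169 + 443) / 17 = 36
R = √36 = 6  ⇒  r_B = 6 − 5 = 1

rB=1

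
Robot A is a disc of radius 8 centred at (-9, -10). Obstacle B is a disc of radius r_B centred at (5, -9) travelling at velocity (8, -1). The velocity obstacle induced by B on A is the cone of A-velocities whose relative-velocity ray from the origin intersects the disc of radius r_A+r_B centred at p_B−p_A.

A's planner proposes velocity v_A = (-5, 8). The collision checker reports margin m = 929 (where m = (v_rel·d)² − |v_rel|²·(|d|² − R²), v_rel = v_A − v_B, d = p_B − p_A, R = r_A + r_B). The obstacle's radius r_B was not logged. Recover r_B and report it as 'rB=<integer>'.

m = 929
d = (14, 1);  v_rel = (-13, 9),  |v_rel|² = 250
v_rel×d = (-13)·(1) − (9)·(14) = -139
since m = R²·250 − (-139)²:  R² = (19321 + 929) / 250 = 81
R = √81 = 9  ⇒  r_B = 9 − 8 = 1

rB=1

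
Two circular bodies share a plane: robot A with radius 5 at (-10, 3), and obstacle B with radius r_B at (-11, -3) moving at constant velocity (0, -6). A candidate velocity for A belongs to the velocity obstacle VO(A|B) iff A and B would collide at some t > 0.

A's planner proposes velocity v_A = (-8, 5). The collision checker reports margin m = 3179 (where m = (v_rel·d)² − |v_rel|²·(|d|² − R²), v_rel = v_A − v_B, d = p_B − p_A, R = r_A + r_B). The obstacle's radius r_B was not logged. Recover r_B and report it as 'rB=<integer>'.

m = 3179
d = (-1, -6);  v_rel = (-8, 11),  |v_rel|² = 185
v_rel×d = (-8)·(-6) − (11)·(-1) = 59
since m = R²·185 − 59²:  R² = (3481 + 3179) / 185 = 36
R = √36 = 6  ⇒  r_B = 6 − 5 = 1

rB=1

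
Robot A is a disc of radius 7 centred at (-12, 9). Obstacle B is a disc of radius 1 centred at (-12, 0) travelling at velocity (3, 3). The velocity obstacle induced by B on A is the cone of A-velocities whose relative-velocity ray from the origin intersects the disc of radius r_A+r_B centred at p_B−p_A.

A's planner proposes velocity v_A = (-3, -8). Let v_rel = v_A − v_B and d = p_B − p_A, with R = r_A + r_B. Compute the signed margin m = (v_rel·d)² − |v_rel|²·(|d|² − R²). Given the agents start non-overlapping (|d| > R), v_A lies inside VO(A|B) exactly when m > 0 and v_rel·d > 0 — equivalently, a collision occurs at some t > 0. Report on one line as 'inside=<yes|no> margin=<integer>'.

d = (0, -9),  |d|² = 81;  R = 7+1 = 8,  c = 81−8² = 17
v_rel = (-6, -11),  |v_rel|² = 157;  v_rel·d = (-6)·(0) + (-11)·(-9) = 99
157·t² − 198·t + 17 = 0  ⇒  m = 99² − 157·17 = 7132
m = 7132 > 0,  v_rel·d = 99 > 0  ⇒  inside

inside=yes margin=7132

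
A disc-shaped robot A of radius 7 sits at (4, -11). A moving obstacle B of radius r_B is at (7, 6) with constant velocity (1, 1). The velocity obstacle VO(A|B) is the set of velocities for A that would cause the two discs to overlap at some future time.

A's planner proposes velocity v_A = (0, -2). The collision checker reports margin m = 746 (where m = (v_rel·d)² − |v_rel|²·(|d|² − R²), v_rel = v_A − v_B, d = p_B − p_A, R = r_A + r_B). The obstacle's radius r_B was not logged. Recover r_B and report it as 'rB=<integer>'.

m = 746
d = (3, 17);  v_rel = (-1, -3),  |v_rel|² = 10
v_rel×d = (-1)·(17) − (-3)·(3) = -8
since m = R²·10 − (-8)²:  R² = (64 + 746) / 10 = 81
R = √81 = 9  ⇒  r_B = 9 − 7 = 2

rB=2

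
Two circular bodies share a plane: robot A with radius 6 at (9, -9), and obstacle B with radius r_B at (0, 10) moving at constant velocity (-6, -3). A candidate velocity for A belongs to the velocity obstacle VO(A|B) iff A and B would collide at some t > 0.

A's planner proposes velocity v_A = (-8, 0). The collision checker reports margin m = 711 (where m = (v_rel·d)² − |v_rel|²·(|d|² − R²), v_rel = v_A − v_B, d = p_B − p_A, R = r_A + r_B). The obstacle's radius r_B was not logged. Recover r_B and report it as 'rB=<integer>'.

m = 711
d = (-9, 19);  v_rel = (-2, 3),  |v_rel|² = 13
v_rel×d = (-2)·(19) − (3)·(-9) = -11
since m = R²·13 − (-11)²:  R² = (121 + 711) / 13 = 64
R = √64 = 8  ⇒  r_B = 8 − 6 = 2

rB=2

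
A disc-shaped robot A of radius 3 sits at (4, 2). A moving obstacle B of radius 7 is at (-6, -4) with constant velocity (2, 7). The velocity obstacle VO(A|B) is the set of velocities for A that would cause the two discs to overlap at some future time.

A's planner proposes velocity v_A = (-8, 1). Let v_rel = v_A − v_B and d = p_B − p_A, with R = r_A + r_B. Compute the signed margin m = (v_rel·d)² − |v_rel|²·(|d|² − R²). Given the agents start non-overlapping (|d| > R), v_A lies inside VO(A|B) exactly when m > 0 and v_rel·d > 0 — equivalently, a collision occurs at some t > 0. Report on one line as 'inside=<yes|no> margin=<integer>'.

d = (-10, -6),  |d|² = 136;  R = 3+7 = 10,  c = 136−10² = 36
v_rel = (-10, -6),  |v_rel|² = 136;  v_rel·d = (-10)·(-10) + (-6)·(-6) = 136
136·t² − 272·t + 36 = 0  ⇒  m = 136² − 136·36 = 13600
m = 13600 > 0,  v_rel·d = 136 > 0  ⇒  inside

inside=yes margin=13600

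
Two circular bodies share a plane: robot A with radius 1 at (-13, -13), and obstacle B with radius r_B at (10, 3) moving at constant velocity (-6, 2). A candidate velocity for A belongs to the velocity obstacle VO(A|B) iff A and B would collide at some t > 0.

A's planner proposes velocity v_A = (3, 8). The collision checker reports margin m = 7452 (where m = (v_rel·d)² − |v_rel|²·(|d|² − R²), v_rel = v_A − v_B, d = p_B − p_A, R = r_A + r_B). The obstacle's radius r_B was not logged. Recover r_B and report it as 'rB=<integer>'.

m = 7452
d = (23, 16);  v_rel = (9, 6),  |v_rel|² = 117
v_rel×d = (9)·(16) − (6)·(23) = 6
since m = R²·117 − 6²:  R² = (36 + 7452) / 117 = 64
R = √64 = 8  ⇒  r_B = 8 − 1 = 7

rB=7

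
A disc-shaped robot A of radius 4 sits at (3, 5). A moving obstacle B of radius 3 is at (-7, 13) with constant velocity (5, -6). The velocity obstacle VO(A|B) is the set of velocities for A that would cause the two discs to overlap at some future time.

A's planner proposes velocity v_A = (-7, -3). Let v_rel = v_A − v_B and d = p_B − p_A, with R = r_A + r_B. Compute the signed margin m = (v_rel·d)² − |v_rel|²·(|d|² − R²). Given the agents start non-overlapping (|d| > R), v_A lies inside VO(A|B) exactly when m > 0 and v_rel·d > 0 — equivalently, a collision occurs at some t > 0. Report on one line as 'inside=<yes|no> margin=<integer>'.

d = (-10, 8),  |d|² = 164;  R = 4+3 = 7,  c = 164−7² = 115
v_rel = (-12, 3),  |v_rel|² = 153;  v_rel·d = (-12)·(-10) + (3)·(8) = 144
153·t² − 288·t + 115 = 0  ⇒  m = 144² − 153·115 = 3141
m = 3141 > 0,  v_rel·d = 144 > 0  ⇒  inside

inside=yes margin=3141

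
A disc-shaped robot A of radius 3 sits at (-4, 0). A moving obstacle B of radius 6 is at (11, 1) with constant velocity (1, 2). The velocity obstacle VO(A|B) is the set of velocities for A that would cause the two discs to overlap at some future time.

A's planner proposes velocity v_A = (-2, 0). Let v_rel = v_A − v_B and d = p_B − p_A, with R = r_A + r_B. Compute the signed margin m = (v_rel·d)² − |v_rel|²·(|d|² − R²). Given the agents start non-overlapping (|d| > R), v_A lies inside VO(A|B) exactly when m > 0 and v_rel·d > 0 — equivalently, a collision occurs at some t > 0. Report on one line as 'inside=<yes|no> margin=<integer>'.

d = (15, 1),  |d|² = 226;  R = 3+6 = 9,  c = 226−9² = 145
v_rel = (-3, -2),  |v_rel|² = 13;  v_rel·d = (-3)·(15) + (-2)·(1) = -47
13·t² + 94·t + 145 = 0  ⇒  m = (-47)² − 13·145 = 324
m = 324 > 0,  v_rel·d = -47 < 0  ⇒  outside

inside=no margin=324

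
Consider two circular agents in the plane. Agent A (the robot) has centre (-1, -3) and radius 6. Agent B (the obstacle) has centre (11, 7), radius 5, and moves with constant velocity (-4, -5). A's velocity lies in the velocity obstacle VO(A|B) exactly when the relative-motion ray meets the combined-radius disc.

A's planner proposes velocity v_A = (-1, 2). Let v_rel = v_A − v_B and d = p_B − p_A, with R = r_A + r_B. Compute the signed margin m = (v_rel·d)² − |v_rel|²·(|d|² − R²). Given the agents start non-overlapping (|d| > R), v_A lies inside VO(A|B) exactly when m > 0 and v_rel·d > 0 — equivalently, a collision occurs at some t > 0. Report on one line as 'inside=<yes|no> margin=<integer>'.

d = (12, 10),  |d|² = 244;  R = 6+5 = 11,  c = 244−11² = 123
v_rel = (3, 7),  |v_rel|² = 58;  v_rel·d = (3)·(12) + (7)·(10) = 106
58·t² − 212·t + 123 = 0  ⇒  m = 106² − 58·123 = 4102
m = 4102 > 0,  v_rel·d = 106 > 0  ⇒  inside

inside=yes margin=4102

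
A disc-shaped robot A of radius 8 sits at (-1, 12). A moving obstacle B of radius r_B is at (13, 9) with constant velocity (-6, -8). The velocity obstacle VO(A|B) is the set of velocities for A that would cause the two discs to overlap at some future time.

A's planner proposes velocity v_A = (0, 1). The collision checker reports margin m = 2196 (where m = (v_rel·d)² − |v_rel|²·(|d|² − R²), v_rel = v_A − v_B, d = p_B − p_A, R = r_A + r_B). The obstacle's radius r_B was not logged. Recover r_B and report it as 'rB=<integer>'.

m = 2196
d = (14, -3);  v_rel = (6, 9),  |v_rel|² = 117
v_rel×d = (6)·(-3) − (9)·(14) = -144
since m = R²·117 − (-144)²:  R² = (20736 + 2196) / 117 = 196
R = √196 = 14  ⇒  r_B = 14 − 8 = 6

rB=6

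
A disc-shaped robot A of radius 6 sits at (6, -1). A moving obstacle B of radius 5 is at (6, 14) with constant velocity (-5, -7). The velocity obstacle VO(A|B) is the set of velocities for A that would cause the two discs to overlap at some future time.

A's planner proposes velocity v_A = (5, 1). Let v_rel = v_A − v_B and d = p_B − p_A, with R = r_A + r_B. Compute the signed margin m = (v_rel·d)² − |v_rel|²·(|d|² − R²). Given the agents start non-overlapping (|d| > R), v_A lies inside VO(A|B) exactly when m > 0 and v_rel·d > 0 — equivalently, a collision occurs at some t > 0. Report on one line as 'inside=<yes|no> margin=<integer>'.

d = (0, 15),  |d|² = 225;  R = 6+5 = 11,  c = 225−11² = 104
v_rel = (10, 8),  |v_rel|² = 164;  v_rel·d = (10)·(0) + (8)·(15) = 120
164·t² − 240·t + 104 = 0  ⇒  m = 120² − 164·104 = -2656
m = -2656 < 0,  v_rel·d = 120 > 0  ⇒  outside

inside=no margin=-2656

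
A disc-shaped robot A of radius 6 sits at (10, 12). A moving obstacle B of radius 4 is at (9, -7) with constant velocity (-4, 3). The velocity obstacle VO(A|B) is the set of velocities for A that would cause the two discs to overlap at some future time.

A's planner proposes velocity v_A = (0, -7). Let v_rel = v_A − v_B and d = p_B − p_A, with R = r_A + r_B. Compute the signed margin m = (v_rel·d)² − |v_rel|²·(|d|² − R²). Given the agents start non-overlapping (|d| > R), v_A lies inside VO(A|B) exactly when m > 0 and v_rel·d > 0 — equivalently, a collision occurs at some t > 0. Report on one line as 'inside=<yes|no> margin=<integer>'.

d = (-1, -19),  |d|² = 362;  R = 6+4 = 10,  c = 362−10² = 262
v_rel = (4, -10),  |v_rel|² = 116;  v_rel·d = (4)·(-1) + (-10)·(-19) = 186
116·t² − 372·t + 262 = 0  ⇒  m = 186² − 116·262 = 4204
m = 4204 > 0,  v_rel·d = 186 > 0  ⇒  inside

inside=yes margin=4204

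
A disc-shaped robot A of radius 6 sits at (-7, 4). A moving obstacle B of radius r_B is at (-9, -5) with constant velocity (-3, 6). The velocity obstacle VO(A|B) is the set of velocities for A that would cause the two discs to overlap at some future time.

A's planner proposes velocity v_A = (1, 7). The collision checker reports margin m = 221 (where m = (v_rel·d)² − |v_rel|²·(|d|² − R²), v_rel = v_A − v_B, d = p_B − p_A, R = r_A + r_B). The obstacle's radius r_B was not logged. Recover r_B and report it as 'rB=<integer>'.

m = 221
d = (-2, -9);  v_rel = (4, 1),  |v_rel|² = 17
v_rel×d = (4)·(-9) − (1)·(-2) = -34
since m = R²·17 − (-34)²:  R² = (1156 + 221) / 17 = 81
R = √81 = 9  ⇒  r_B = 9 − 6 = 3

rB=3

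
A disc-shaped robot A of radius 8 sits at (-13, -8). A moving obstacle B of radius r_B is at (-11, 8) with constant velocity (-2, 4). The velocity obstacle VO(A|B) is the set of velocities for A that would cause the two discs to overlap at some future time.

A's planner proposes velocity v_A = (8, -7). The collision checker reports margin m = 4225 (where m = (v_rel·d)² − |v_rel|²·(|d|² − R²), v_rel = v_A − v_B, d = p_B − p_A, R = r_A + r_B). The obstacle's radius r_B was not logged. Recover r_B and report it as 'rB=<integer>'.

m = 4225
d = (2, 16);  v_rel = (10, -11),  |v_rel|² = 221
v_rel×d = (10)·(16) − (-11)·(2) = 182
since m = R²·221 − 182²:  R² = (33124 + 4225) / 221 = 169
R = √169 = 13  ⇒  r_B = 13 − 8 = 5

rB=5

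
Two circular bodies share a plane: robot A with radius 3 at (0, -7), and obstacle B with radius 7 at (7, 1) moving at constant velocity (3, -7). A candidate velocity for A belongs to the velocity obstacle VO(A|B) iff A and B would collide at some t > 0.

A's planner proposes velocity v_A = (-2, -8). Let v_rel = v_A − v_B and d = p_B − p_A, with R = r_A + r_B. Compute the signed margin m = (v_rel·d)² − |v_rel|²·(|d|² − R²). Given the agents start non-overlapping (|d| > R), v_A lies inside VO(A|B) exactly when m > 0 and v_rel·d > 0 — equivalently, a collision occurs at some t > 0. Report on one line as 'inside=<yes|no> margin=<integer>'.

d = (7, 8),  |d|² = 113;  R = 3+7 = 10,  c = 113−10² = 13
v_rel = (-5, -1),  |v_rel|² = 26;  v_rel·d = (-5)·(7) + (-1)·(8) = -43
26·t² + 86·t + 13 = 0  ⇒  m = (-43)² − 26·13 = 1511
m = 1511 > 0,  v_rel·d = -43 < 0  ⇒  outside

inside=no margin=1511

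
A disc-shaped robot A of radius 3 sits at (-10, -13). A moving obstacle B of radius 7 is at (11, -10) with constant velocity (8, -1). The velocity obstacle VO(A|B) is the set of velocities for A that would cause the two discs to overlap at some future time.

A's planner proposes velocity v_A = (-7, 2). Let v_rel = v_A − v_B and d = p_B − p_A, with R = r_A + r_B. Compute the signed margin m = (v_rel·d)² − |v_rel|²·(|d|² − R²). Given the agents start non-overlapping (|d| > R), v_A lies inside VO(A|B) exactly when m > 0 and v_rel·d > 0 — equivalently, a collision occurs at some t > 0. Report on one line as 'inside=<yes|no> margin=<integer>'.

d = (21, 3),  |d|² = 450;  R = 3+7 = 10,  c = 450−10² = 350
v_rel = (-15, 3),  |v_rel|² = 234;  v_rel·d = (-15)·(21) + (3)·(3) = -306
234·t² + 612·t + 350 = 0  ⇒  m = (-306)² − 234·350 = 11736
m = 11736 > 0,  v_rel·d = -306 < 0  ⇒  outside

inside=no margin=11736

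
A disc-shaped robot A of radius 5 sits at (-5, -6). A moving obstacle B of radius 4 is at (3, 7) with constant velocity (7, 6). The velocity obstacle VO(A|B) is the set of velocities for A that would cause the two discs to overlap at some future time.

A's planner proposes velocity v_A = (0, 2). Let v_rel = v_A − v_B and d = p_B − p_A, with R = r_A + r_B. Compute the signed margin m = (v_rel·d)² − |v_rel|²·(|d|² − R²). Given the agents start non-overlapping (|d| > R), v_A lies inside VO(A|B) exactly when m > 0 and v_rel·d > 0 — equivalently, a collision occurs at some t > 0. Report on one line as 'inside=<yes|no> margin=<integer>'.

d = (8, 13),  |d|² = 233;  R = 5+4 = 9,  c = 233−9² = 152
v_rel = (-7, -4),  |v_rel|² = 65;  v_rel·d = (-7)·(8) + (-4)·(13) = -108
65·t² + 216·t + 152 = 0  ⇒  m = (-108)² − 65·152 = 1784
m = 1784 > 0,  v_rel·d = -108 < 0  ⇒  outside

inside=no margin=1784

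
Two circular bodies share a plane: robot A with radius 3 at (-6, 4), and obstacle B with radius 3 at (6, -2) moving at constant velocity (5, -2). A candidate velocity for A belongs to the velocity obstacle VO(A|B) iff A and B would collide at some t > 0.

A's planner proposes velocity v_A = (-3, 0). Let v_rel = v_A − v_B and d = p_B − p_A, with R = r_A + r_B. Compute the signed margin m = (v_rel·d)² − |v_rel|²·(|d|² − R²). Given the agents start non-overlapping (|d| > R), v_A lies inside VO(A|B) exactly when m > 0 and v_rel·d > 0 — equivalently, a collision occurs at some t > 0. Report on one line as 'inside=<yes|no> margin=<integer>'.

d = (12, -6),  |d|² = 180;  R = 3+3 = 6,  c = 180−6² = 144
v_rel = (-8, 2),  |v_rel|² = 68;  v_rel·d = (-8)·(12) + (2)·(-6) = -108
68·t² + 216·t + 144 = 0  ⇒  m = (-108)² − 68·144 = 1872
m = 1872 > 0,  v_rel·d = -108 < 0  ⇒  outside

inside=no margin=1872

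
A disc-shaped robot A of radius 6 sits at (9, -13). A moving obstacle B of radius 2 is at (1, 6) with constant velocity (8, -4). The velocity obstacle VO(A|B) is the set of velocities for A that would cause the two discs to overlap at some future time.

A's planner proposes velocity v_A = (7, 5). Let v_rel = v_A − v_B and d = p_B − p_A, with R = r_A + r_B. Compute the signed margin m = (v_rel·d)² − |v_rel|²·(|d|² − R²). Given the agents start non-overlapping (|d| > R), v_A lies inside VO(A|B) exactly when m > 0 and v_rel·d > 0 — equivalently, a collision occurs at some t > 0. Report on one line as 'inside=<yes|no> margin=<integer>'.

d = (-8, 19),  |d|² = 425;  R = 6+2 = 8,  c = 425−8² = 361
v_rel = (-1, 9),  |v_rel|² = 82;  v_rel·d = (-1)·(-8) + (9)·(19) = 179
82·t² − 358·t + 361 = 0  ⇒  m = 179² − 82·361 = 2439
m = 2439 > 0,  v_rel·d = 179 > 0  ⇒  inside

inside=yes margin=2439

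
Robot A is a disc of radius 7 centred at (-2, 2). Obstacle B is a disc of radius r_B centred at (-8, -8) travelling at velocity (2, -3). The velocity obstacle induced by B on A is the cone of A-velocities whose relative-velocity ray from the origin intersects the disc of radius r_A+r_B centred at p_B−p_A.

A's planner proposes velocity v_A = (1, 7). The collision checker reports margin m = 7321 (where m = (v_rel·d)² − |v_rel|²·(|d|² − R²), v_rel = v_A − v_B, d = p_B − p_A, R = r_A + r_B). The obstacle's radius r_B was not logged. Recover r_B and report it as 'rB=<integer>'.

m = 7321
d = (-6, -10);  v_rel = (-1, 10),  |v_rel|² = 101
v_rel×d = (-1)·(-10) − (10)·(-6) = 70
since m = R²·101 − 70²:  R² = (4900 + 7321) / 101 = 121
R = √121 = 11  ⇒  r_B = 11 − 7 = 4

rB=4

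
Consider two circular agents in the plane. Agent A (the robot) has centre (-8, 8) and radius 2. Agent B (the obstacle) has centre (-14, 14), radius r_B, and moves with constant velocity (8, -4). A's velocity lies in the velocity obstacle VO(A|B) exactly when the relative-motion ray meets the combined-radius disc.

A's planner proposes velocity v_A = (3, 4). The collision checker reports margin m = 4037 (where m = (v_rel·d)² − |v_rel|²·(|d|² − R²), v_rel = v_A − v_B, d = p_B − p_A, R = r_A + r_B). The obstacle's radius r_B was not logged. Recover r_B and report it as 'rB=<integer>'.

m = 4037
d = (-6, 6);  v_rel = (-5, 8),  |v_rel|² = 89
v_rel×d = (-5)·(6) − (8)·(-6) = 18
since m = R²·89 − 18²:  R² = (324 + 4037) / 89 = 49
R = √49 = 7  ⇒  r_B = 7 − 2 = 5

rB=5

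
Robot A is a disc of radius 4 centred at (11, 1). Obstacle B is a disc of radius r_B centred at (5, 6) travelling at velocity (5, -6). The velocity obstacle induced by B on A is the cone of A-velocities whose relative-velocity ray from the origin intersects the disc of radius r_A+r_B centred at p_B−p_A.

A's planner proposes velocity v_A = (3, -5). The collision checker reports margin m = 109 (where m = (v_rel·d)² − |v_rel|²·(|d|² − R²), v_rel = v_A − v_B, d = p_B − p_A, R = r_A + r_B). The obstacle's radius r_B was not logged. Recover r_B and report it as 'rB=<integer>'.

m = 109
d = (-6, 5);  v_rel = (-2, 1),  |v_rel|² = 5
v_rel×d = (-2)·(5) − (1)·(-6) = -4
since m = R²·5 − (-4)²:  R² = (16 + 109) / 5 = 25
R = √25 = 5  ⇒  r_B = 5 − 4 = 1

rB=1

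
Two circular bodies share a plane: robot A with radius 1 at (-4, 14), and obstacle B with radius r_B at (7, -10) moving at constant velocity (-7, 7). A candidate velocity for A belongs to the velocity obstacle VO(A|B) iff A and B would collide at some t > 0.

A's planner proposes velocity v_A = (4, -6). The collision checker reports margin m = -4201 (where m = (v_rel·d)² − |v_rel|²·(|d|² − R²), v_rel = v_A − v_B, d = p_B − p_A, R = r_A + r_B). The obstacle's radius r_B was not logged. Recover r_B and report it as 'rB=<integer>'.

m = -4201
d = (11, -24);  v_rel = (11, -13),  |v_rel|² = 290
v_rel×d = (11)·(-24) − (-13)·(11) = -121
since m = R²·290 − (-121)²:  R² = (14641 + -4201) / 290 = 36
R = √36 = 6  ⇒  r_B = 6 − 1 = 5

rB=5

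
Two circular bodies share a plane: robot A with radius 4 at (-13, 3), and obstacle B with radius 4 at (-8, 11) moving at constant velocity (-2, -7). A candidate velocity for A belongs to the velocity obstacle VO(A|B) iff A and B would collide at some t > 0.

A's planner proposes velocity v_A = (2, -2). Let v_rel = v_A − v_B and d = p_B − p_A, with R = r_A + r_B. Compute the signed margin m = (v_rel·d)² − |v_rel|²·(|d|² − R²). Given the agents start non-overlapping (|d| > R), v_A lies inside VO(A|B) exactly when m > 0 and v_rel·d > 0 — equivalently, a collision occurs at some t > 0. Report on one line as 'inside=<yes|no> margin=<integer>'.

d = (5, 8),  |d|² = 89;  R = 4+4 = 8,  c = 89−8² = 25
v_rel = (4, 5),  |v_rel|² = 41;  v_rel·d = (4)·(5) + (5)·(8) = 60
41·t² − 120·t + 25 = 0  ⇒  m = 60² − 41·25 = 2575
m = 2575 > 0,  v_rel·d = 60 > 0  ⇒  inside

inside=yes margin=2575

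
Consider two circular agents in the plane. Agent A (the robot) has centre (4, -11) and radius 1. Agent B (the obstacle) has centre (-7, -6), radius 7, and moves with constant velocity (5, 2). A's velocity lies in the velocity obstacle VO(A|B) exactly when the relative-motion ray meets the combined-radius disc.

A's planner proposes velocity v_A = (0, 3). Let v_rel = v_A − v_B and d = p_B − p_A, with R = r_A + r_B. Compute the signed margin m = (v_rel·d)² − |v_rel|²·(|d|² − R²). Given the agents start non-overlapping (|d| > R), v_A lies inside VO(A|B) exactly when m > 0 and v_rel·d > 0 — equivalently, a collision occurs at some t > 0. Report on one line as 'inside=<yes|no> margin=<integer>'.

d = (-11, 5),  |d|² = 146;  R = 1+7 = 8,  c = 146−8² = 82
v_rel = (-5, 1),  |v_rel|² = 26;  v_rel·d = (-5)·(-11) + (1)·(5) = 60
26·t² − 120·t + 82 = 0  ⇒  m = 60² − 26·82 = 1468
m = 1468 > 0,  v_rel·d = 60 > 0  ⇒  inside

inside=yes margin=1468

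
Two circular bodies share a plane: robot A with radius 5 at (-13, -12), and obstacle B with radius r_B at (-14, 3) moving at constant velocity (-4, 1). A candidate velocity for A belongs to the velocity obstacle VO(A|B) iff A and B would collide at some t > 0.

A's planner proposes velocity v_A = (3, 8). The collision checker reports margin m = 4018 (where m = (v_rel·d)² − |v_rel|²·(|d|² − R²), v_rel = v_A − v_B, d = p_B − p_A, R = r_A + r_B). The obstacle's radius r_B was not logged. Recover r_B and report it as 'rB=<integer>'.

m = 4018
d = (-1, 15);  v_rel = (7, 7),  |v_rel|² = 98
v_rel×d = (7)·(15) − (7)·(-1) = 112
since m = R²·98 − 112²:  R² = (12544 + 4018) / 98 = 169
R = √169 = 13  ⇒  r_B = 13 − 5 = 8

rB=8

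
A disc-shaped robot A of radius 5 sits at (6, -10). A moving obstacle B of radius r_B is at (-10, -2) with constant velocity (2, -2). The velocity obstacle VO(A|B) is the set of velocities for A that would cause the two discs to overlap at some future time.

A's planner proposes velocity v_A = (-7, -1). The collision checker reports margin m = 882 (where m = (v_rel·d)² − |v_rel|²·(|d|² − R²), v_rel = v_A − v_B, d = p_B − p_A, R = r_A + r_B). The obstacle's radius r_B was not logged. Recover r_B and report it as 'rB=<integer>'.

m = 882
d = (-16, 8);  v_rel = (-9, 1),  |v_rel|² = 82
v_rel×d = (-9)·(8) − (1)·(-16) = -56
since m = R²·82 − (-56)²:  R² = (3136 + 882) / 82 = 49
R = √49 = 7  ⇒  r_B = 7 − 5 = 2

rB=2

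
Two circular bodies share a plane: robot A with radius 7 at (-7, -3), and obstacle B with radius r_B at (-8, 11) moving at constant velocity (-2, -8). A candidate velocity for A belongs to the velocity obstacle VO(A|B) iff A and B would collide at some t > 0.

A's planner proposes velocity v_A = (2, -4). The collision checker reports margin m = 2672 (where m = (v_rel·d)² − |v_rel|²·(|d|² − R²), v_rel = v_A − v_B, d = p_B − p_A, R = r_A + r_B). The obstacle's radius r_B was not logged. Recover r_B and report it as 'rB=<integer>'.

m = 2672
d = (-1, 14);  v_rel = (4, 4),  |v_rel|² = 32
v_rel×d = (4)·(14) − (4)·(-1) = 60
since m = R²·32 − 60²:  R² = (3600 + 2672) / 32 = 196
R = √196 = 14  ⇒  r_B = 14 − 7 = 7

rB=7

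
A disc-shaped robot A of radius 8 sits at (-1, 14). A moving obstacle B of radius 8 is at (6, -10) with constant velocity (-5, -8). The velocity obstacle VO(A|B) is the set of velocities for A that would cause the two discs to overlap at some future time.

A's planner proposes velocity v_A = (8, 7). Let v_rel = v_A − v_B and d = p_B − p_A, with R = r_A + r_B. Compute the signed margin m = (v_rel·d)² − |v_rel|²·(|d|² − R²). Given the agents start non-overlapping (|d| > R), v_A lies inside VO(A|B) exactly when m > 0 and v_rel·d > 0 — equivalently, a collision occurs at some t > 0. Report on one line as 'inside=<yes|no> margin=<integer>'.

d = (7, -24),  |d|² = 625;  R = 8+8 = 16,  c = 625−16² = 369
v_rel = (13, 15),  |v_rel|² = 394;  v_rel·d = (13)·(7) + (15)·(-24) = -269
394·t² + 538·t + 369 = 0  ⇒  m = (-269)² − 394·369 = -73025
m = -73025 < 0,  v_rel·d = -269 < 0  ⇒  outside

inside=no margin=-73025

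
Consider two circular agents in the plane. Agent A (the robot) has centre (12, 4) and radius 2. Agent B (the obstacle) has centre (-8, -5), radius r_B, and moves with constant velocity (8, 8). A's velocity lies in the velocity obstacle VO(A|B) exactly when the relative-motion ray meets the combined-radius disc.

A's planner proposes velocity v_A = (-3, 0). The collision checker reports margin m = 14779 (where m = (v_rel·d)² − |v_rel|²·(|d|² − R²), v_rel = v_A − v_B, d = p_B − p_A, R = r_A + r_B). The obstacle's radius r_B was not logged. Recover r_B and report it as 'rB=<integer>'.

m = 14779
d = (-20, -9);  v_rel = (-11, -8),  |v_rel|² = 185
v_rel×d = (-11)·(-9) − (-8)·(-20) = -61
since m = R²·185 − (-61)²:  R² = (3721 + 14779) / 185 = 100
R = √100 = 10  ⇒  r_B = 10 − 2 = 8

rB=8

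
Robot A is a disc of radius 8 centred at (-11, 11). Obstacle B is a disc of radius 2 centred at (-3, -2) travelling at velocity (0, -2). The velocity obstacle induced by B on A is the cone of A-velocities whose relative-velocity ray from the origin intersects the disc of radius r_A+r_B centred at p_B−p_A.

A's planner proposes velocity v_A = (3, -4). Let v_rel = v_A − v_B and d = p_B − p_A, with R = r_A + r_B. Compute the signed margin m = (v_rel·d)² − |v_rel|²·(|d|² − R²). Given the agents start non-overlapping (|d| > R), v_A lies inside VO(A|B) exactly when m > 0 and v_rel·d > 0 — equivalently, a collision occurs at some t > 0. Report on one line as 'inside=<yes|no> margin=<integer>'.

d = (8, -13),  |d|² = 233;  R = 8+2 = 10,  c = 233−10² = 133
v_rel = (3, -2),  |v_rel|² = 13;  v_rel·d = (3)·(8) + (-2)·(-13) = 50
13·t² − 100·t + 133 = 0  ⇒  m = 50² − 13·133 = 771
m = 771 > 0,  v_rel·d = 50 > 0  ⇒  inside

inside=yes margin=771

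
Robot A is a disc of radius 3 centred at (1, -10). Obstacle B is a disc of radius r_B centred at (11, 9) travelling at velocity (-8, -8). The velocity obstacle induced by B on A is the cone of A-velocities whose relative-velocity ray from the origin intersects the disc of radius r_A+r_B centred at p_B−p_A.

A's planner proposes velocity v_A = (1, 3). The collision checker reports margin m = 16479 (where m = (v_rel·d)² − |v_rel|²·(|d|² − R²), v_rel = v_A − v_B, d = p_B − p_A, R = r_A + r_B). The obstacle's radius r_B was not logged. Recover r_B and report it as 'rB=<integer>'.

m = 16479
d = (10, 19);  v_rel = (9, 11),  |v_rel|² = 202
v_rel×d = (9)·(19) − (11)·(10) = 61
since m = R²·202 − 61²:  R² = (3721 + 16479) / 202 = 100
R = √100 = 10  ⇒  r_B = 10 − 3 = 7

rB=7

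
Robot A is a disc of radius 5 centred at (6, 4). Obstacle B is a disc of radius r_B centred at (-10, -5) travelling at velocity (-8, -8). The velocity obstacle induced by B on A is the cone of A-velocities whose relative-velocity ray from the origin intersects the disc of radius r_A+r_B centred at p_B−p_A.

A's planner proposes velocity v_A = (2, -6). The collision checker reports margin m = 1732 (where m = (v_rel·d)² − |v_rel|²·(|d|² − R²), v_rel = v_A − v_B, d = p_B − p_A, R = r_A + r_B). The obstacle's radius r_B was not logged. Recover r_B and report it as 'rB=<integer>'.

m = 1732
d = (-16, -9);  v_rel = (10, 2),  |v_rel|² = 104
v_rel×d = (10)·(-9) − (2)·(-16) = -58
since m = R²·104 − (-58)²:  R² = (3364 + 1732) / 104 = 49
R = √49 = 7  ⇒  r_B = 7 − 5 = 2

rB=2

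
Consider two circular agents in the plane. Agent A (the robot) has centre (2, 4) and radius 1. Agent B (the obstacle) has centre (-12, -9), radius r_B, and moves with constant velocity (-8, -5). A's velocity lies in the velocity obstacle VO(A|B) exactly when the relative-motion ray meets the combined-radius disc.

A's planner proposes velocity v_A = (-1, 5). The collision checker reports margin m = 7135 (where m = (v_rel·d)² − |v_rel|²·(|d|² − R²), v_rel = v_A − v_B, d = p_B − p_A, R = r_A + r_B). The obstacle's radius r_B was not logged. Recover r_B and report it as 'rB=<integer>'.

m = 7135
d = (-14, -13);  v_rel = (7, 10),  |v_rel|² = 149
v_rel×d = (7)·(-13) − (10)·(-14) = 49
since m = R²·149 − 49²:  R² = (2401 + 7135) / 149 = 64
R = √64 = 8  ⇒  r_B = 8 − 1 = 7

rB=7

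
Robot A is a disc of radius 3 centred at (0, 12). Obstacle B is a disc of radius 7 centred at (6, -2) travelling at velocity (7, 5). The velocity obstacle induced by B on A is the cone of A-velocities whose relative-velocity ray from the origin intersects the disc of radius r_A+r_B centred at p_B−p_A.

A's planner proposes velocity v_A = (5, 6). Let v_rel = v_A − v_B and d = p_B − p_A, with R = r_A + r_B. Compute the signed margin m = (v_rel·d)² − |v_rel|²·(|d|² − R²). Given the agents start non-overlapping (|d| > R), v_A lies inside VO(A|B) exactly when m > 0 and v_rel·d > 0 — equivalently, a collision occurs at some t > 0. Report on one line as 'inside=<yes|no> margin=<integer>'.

d = (6, -14),  |d|² = 232;  R = 3+7 = 10,  c = 232−10² = 132
v_rel = (-2, 1),  |v_rel|² = 5;  v_rel·d = (-2)·(6) + (1)·(-14) = -26
5·t² + 52·t + 132 = 0  ⇒  m = (-26)² − 5·132 = 16
m = 16 > 0,  v_rel·d = -26 < 0  ⇒  outside

inside=no margin=16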